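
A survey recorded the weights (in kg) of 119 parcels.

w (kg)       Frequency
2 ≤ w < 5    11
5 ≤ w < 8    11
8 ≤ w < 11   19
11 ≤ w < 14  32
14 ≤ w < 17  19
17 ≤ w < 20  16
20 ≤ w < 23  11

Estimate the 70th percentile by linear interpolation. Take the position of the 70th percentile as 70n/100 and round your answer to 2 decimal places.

15.63

Cumulative frequencies: 11, 22, 41, 73, 92, 108, 119
n = 119; position = 70n/100 = 83.3.
This falls in the class 14 ≤ w < 17: L = 14, F = 73, f = 19, h = 3.
70th percentile ≈ 14 + ((83.3 − 73) / 19) × 3 = 15.6263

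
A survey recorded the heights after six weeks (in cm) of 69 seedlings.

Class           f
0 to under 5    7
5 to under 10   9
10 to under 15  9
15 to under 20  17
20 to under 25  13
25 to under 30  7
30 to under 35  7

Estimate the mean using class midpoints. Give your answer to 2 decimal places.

17.50

Midpoints: 2.5, 7.5, 12.5, 17.5, 22.5, 27.5, 32.5
Σfm = 7×2.5 + 9×7.5 + 9×12.5 + 17×17.5 + 13×22.5 + 7×27.5 + 7×32.5 = 1207.5
n = Σf = 69
Mean = 1207.5 / 69 = 17.5000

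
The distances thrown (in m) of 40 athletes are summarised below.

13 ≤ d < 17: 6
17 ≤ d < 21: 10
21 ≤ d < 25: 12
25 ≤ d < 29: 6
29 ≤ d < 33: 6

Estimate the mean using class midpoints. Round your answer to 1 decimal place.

Midpoints: 15, 19, 23, 27, 31
Σfm = 6×15 + 10×19 + 12×23 + 6×27 + 6×31 = 904
n = Σf = 40
Mean = 904 / 40 = 22.6000

22.6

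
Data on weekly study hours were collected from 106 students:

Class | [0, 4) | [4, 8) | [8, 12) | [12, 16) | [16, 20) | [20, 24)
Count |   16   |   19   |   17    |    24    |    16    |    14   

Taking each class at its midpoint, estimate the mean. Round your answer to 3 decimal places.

11.774

Midpoints: 2, 6, 10, 14, 18, 22
Σfm = 16×2 + 19×6 + 17×10 + 24×14 + 16×18 + 14×22 = 1248
n = Σf = 106
Mean = 1248 / 106 = 11.7736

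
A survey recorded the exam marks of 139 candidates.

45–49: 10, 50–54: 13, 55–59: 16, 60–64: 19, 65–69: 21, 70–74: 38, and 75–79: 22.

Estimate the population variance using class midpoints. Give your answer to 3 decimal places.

84.429

Midpoints: 47, 52, 57, 62, 67, 72, 77
n = 139, Σfm = 9073, mean = 65.2734
Σfm² = 603961
Σf(m − x̄)² = Σfm² − (Σfm)²/n = 603961 − 9073²/139 = 11735.6115
Population variance = 11735.6115 / 139 = 84.4289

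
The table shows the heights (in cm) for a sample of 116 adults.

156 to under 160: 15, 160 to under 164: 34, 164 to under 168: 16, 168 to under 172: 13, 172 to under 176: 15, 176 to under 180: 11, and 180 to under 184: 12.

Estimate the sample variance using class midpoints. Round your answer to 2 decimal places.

Midpoints: 158, 162, 166, 170, 174, 178, 182
n = 116, Σfm = 19496, mean = 168.0690
Σfm² = 3283504
Σf(m − x̄)² = Σfm² − (Σfm)²/n = 3283504 − 19496²/116 = 6831.4483
Sample variance = 6831.4483 / 115 = 59.4039

59.40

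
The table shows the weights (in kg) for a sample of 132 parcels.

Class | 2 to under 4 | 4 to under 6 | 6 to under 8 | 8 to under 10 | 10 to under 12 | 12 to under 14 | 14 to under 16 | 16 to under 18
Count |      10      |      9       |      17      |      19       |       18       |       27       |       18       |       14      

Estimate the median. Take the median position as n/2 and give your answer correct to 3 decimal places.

Cumulative frequencies: 10, 19, 36, 55, 73, 100, 118, 132
n = 132; position = n/2 = 66.
This falls in the class 10 to under 12: L = 10, F = 55, f = 18, h = 2.
Median ≈ 10 + ((66 − 55) / 18) × 2 = 11.2222

11.222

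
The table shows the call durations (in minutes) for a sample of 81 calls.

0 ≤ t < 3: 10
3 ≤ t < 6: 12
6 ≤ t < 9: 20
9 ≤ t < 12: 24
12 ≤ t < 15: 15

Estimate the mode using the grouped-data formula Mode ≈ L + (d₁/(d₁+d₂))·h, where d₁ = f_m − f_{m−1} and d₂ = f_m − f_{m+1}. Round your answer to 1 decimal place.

Modal class: 9 ≤ t < 12 (highest frequency 24).
d₁ = 24 − 20 = 4, d₂ = 24 − 15 = 9
Mode ≈ 9 + (4/(4+9)) × 3 = 9 + 0.9231 = 9.9231

9.9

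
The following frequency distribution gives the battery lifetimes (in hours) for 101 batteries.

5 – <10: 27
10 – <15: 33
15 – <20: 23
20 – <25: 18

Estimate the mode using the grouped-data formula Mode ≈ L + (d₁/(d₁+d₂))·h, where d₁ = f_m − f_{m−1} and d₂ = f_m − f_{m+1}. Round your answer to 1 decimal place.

11.9

Modal class: 10 – <15 (highest frequency 33).
d₁ = 33 − 27 = 6, d₂ = 33 − 23 = 10
Mode ≈ 10 + (6/(6+10)) × 5 = 10 + 1.8750 = 11.8750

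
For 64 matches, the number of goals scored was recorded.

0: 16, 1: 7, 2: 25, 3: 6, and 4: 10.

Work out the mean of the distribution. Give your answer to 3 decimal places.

1.797

Values: 0, 1, 2, 3, 4
Σfx = 16×0 + 7×1 + 25×2 + 6×3 + 10×4 = 115
n = Σf = 64
Mean = 115 / 64 = 1.7969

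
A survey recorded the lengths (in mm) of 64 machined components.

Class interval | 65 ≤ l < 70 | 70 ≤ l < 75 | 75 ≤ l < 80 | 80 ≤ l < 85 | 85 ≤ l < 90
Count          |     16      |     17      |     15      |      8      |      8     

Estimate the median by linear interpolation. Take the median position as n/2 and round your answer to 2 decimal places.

Cumulative frequencies: 16, 33, 48, 56, 64
n = 64; position = n/2 = 32.
This falls in the class 70 ≤ l < 75: L = 70, F = 16, f = 17, h = 5.
Median ≈ 70 + ((32 − 16) / 17) × 5 = 74.7059

74.71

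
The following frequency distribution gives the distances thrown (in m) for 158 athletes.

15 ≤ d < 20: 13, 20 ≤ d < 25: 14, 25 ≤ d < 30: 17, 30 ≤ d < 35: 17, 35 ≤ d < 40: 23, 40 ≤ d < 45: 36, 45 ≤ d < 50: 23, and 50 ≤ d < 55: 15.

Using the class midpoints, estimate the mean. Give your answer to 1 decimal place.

Midpoints: 17.5, 22.5, 27.5, 32.5, 37.5, 42.5, 47.5, 52.5
Σfm = 13×17.5 + 14×22.5 + 17×27.5 + 17×32.5 + 23×37.5 + 36×42.5 + 23×47.5 + 15×52.5 = 5835
n = Σf = 158
Mean = 5835 / 158 = 36.9304

36.9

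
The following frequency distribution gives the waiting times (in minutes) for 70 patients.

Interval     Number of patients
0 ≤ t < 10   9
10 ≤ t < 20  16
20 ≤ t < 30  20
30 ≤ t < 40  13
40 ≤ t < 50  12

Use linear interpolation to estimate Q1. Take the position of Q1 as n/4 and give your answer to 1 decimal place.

Cumulative frequencies: 9, 25, 45, 58, 70
n = 70; position = n/4 = 17.5.
This falls in the class 10 ≤ t < 20: L = 10, F = 9, f = 16, h = 10.
Lower quartile ≈ 10 + ((17.5 − 9) / 16) × 10 = 15.3125

15.3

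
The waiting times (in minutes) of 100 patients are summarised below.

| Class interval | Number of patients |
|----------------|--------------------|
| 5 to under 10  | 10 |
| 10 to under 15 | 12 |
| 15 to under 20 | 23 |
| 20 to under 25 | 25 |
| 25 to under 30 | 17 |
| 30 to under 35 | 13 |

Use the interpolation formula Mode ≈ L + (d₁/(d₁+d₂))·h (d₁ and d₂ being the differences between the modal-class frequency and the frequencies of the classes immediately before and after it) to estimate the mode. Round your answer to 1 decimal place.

21.0

Modal class: 20 to under 25 (highest frequency 25).
d₁ = 25 − 23 = 2, d₂ = 25 − 17 = 8
Mode ≈ 20 + (2/(2+8)) × 5 = 20 + 1.0000 = 21.0000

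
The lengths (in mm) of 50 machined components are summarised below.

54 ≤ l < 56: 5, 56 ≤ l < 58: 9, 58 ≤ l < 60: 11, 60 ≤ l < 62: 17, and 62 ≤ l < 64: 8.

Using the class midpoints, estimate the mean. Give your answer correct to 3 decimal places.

Midpoints: 55, 57, 59, 61, 63
Σfm = 5×55 + 9×57 + 11×59 + 17×61 + 8×63 = 2978
n = Σf = 50
Mean = 2978 / 50 = 59.5600

59.560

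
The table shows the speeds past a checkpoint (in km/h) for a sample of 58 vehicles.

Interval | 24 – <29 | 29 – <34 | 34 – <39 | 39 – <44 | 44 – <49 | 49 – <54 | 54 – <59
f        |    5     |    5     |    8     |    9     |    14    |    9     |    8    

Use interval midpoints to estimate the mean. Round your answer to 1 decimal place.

Midpoints: 26.5, 31.5, 36.5, 41.5, 46.5, 51.5, 56.5
Σfm = 5×26.5 + 5×31.5 + 8×36.5 + 9×41.5 + 14×46.5 + 9×51.5 + 8×56.5 = 2522
n = Σf = 58
Mean = 2522 / 58 = 43.4828

43.5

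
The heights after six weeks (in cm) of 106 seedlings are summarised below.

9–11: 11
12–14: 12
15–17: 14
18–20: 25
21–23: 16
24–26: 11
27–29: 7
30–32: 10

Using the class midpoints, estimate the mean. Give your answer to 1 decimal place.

Midpoints: 10, 13, 16, 19, 22, 25, 28, 31
Σfm = 11×10 + 12×13 + 14×16 + 25×19 + 16×22 + 11×25 + 7×28 + 10×31 = 2098
n = Σf = 106
Mean = 2098 / 106 = 19.7925

19.8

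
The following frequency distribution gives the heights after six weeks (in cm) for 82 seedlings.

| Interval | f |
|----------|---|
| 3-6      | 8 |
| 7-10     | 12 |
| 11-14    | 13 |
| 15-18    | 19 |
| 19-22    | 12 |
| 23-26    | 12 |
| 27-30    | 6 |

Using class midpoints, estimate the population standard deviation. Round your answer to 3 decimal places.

Midpoints: 4.5, 8.5, 12.5, 16.5, 20.5, 24.5, 28.5
n = 82, Σfm = 1325, mean = 16.1585
Σfm² = 25352.5
Σf(m − x̄)² = Σfm² − (Σfm)²/n = 25352.5 − 1325²/82 = 3942.4390
Population variance = 3942.4390 / 82 = 48.0785
Standard deviation = √48.0785 = 6.9339

6.934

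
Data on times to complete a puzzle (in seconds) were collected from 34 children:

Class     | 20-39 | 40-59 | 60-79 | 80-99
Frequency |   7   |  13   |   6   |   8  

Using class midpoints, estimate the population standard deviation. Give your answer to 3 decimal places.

21.250

Midpoints: 29.5, 49.5, 69.5, 89.5
n = 34, Σfm = 1983, mean = 58.3235
Σfm² = 131008.5
Σf(m − x̄)² = Σfm² − (Σfm)²/n = 131008.5 − 1983²/34 = 15352.9412
Population variance = 15352.9412 / 34 = 451.5571
Standard deviation = √451.5571 = 21.2499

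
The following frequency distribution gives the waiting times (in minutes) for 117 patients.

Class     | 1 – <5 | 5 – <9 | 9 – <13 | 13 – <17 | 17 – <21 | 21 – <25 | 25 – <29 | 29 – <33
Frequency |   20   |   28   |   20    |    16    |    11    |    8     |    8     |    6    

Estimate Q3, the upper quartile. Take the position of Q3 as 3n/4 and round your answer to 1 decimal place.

Cumulative frequencies: 20, 48, 68, 84, 95, 103, 111, 117
n = 117; position = 3n/4 = 87.75.
This falls in the class 17 – <21: L = 17, F = 84, f = 11, h = 4.
Upper quartile ≈ 17 + ((87.75 − 84) / 11) × 4 = 18.3636

18.4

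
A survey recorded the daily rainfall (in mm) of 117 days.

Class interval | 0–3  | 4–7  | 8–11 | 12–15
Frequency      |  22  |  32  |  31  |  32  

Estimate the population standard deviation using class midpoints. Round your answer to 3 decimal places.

Midpoints: 1.5, 5.5, 9.5, 13.5
n = 117, Σfm = 935.5, mean = 7.9957
Σfm² = 9647.25
Σf(m − x̄)² = Σfm² − (Σfm)²/n = 9647.25 − 935.5²/117 = 2167.2479
Population variance = 2167.2479 / 117 = 18.5235
Standard deviation = √18.5235 = 4.3039

4.304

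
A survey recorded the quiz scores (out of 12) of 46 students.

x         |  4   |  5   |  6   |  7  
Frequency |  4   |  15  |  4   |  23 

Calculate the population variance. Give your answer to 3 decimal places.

1.174

Values: 4, 5, 6, 7
n = 46, Σfx = 276, mean = 6.0000
Σfx² = 1710
Σf(x − x̄)² = Σfx² − (Σfx)²/n = 1710 − 276²/46 = 54.0000
Population variance = 54.0000 / 46 = 1.1739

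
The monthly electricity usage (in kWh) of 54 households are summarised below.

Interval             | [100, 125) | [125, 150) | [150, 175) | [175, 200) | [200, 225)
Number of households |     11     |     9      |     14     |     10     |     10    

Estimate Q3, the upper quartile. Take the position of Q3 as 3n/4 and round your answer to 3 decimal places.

191.250

Cumulative frequencies: 11, 20, 34, 44, 54
n = 54; position = 3n/4 = 40.5.
This falls in the class [175, 200): L = 175, F = 34, f = 10, h = 25.
Upper quartile ≈ 175 + ((40.5 − 34) / 10) × 25 = 191.2500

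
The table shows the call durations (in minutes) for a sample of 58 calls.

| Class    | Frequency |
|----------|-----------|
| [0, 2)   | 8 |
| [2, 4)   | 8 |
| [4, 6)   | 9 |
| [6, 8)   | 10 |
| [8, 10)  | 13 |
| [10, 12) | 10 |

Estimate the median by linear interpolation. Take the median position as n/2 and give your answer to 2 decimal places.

6.80

Cumulative frequencies: 8, 16, 25, 35, 48, 58
n = 58; position = n/2 = 29.
This falls in the class [6, 8): L = 6, F = 25, f = 10, h = 2.
Median ≈ 6 + ((29 − 25) / 10) × 2 = 6.8000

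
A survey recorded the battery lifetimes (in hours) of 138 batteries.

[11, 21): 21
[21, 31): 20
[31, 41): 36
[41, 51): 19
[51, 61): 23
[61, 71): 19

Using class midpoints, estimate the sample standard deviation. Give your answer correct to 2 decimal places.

Midpoints: 16, 26, 36, 46, 56, 66
n = 138, Σfm = 5568, mean = 40.3478
Σfm² = 260648
Σf(m − x̄)² = Σfm² − (Σfm)²/n = 260648 − 5568²/138 = 35991.3043
Sample variance = 35991.3043 / 137 = 262.7103
Standard deviation = √262.7103 = 16.2083

16.21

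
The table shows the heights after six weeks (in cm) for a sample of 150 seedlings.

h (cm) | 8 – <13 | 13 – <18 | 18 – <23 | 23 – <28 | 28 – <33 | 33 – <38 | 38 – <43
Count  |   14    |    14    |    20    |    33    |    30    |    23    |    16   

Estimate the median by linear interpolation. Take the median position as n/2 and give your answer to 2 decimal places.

Cumulative frequencies: 14, 28, 48, 81, 111, 134, 150
n = 150; position = n/2 = 75.
This falls in the class 23 – <28: L = 23, F = 48, f = 33, h = 5.
Median ≈ 23 + ((75 − 48) / 33) × 5 = 27.0909

27.09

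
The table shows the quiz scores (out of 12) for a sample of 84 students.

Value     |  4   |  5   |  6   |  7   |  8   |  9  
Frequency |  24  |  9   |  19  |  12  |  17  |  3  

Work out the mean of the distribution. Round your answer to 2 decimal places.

Values: 4, 5, 6, 7, 8, 9
Σfx = 24×4 + 9×5 + 19×6 + 12×7 + 17×8 + 3×9 = 502
n = Σf = 84
Mean = 502 / 84 = 5.9762

5.98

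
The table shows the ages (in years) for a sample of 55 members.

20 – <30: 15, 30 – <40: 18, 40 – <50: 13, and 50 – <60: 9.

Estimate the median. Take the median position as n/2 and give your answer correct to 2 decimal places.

36.94

Cumulative frequencies: 15, 33, 46, 55
n = 55; position = n/2 = 27.5.
This falls in the class 30 – <40: L = 30, F = 15, f = 18, h = 10.
Median ≈ 30 + ((27.5 − 15) / 18) × 10 = 36.9444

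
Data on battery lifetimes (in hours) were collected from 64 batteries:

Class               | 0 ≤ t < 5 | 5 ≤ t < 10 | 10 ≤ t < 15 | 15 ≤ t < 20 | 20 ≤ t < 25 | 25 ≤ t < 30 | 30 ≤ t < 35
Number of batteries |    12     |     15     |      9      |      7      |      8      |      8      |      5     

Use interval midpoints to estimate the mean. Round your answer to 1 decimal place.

Midpoints: 2.5, 7.5, 12.5, 17.5, 22.5, 27.5, 32.5
Σfm = 12×2.5 + 15×7.5 + 9×12.5 + 7×17.5 + 8×22.5 + 8×27.5 + 5×32.5 = 940
n = Σf = 64
Mean = 940 / 64 = 14.6875

14.7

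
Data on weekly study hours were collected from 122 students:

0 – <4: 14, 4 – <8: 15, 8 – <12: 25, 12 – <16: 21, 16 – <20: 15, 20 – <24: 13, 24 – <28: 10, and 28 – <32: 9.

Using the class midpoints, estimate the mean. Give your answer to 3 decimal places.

14.328

Midpoints: 2, 6, 10, 14, 18, 22, 26, 30
Σfm = 14×2 + 15×6 + 25×10 + 21×14 + 15×18 + 13×22 + 10×26 + 9×30 = 1748
n = Σf = 122
Mean = 1748 / 122 = 14.3279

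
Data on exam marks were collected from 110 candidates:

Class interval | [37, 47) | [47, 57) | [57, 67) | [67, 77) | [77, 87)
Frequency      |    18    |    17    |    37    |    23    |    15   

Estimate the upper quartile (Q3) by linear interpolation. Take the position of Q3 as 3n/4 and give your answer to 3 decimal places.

71.565

Cumulative frequencies: 18, 35, 72, 95, 110
n = 110; position = 3n/4 = 82.5.
This falls in the class [67, 77): L = 67, F = 72, f = 23, h = 10.
Upper quartile ≈ 67 + ((82.5 − 72) / 23) × 10 = 71.5652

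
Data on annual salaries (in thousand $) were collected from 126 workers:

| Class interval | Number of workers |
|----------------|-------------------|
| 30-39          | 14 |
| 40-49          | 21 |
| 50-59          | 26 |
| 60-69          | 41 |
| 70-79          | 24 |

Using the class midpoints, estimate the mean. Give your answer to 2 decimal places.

Midpoints: 34.5, 44.5, 54.5, 64.5, 74.5
Σfm = 14×34.5 + 21×44.5 + 26×54.5 + 41×64.5 + 24×74.5 = 7267
n = Σf = 126
Mean = 7267 / 126 = 57.6746

57.67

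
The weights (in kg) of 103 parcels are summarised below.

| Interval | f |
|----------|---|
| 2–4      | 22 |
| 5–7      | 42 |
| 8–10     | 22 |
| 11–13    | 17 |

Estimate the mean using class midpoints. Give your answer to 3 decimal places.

Midpoints: 3, 6, 9, 12
Σfm = 22×3 + 42×6 + 22×9 + 17×12 = 720
n = Σf = 103
Mean = 720 / 103 = 6.9903

6.990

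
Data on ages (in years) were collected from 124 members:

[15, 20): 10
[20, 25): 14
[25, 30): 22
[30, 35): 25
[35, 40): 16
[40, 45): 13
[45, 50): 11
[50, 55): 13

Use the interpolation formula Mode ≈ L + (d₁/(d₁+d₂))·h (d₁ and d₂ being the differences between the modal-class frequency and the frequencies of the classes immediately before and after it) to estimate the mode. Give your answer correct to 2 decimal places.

31.25

Modal class: [30, 35) (highest frequency 25).
d₁ = 25 − 22 = 3, d₂ = 25 − 16 = 9
Mode ≈ 30 + (3/(3+9)) × 5 = 30 + 1.2500 = 31.2500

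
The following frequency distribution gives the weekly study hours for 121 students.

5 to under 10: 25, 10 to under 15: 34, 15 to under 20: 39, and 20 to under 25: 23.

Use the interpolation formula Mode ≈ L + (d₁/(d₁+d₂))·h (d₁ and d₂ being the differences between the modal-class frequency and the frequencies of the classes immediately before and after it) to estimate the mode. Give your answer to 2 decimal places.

16.19

Modal class: 15 to under 20 (highest frequency 39).
d₁ = 39 − 34 = 5, d₂ = 39 − 23 = 16
Mode ≈ 15 + (5/(5+16)) × 5 = 15 + 1.1905 = 16.1905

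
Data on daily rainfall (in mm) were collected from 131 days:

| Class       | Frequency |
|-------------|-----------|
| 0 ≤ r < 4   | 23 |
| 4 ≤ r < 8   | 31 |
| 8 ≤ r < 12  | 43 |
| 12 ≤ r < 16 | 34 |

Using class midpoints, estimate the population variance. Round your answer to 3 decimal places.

17.452

Midpoints: 2, 6, 10, 14
n = 131, Σfm = 1138, mean = 8.6870
Σfm² = 12172
Σf(m − x̄)² = Σfm² − (Σfm)²/n = 12172 − 1138²/131 = 2286.1679
Population variance = 2286.1679 / 131 = 17.4517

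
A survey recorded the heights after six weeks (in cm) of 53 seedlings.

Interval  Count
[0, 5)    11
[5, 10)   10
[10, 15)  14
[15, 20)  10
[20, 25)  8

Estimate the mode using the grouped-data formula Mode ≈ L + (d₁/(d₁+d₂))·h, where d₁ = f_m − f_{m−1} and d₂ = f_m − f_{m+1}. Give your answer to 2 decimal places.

12.50

Modal class: [10, 15) (highest frequency 14).
d₁ = 14 − 10 = 4, d₂ = 14 − 10 = 4
Mode ≈ 10 + (4/(4+4)) × 5 = 10 + 2.5000 = 12.5000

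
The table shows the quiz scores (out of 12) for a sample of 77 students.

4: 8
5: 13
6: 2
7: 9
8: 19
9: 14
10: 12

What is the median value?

8

Cumulative frequencies: 8, 21, 23, 32, 51, 65, 77
n = 77, so the median is the value in position (n+1)/2 = 39.
Position 39 falls at value 8.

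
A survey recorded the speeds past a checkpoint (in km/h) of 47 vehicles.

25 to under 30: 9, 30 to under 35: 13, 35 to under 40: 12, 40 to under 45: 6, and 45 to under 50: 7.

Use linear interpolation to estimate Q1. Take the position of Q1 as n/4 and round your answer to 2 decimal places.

31.06

Cumulative frequencies: 9, 22, 34, 40, 47
n = 47; position = n/4 = 11.75.
This falls in the class 30 to under 35: L = 30, F = 9, f = 13, h = 5.
Lower quartile ≈ 30 + ((11.75 − 9) / 13) × 5 = 31.0577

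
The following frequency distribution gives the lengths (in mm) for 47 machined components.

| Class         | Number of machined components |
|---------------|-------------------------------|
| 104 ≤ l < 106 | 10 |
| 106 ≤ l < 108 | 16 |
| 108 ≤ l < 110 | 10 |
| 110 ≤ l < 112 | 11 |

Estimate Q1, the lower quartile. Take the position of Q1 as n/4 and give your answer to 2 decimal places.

Cumulative frequencies: 10, 26, 36, 47
n = 47; position = n/4 = 11.75.
This falls in the class 106 ≤ l < 108: L = 106, F = 10, f = 16, h = 2.
Lower quartile ≈ 106 + ((11.75 − 10) / 16) × 2 = 106.2188

106.22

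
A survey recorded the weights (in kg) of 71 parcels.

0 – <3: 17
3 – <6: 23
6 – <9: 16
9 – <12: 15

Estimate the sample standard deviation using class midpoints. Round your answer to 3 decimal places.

Midpoints: 1.5, 4.5, 7.5, 10.5
n = 71, Σfm = 406.5, mean = 5.7254
Σfm² = 3057.75
Σf(m − x̄)² = Σfm² − (Σfm)²/n = 3057.75 − 406.5²/71 = 730.3944
Sample variance = 730.3944 / 70 = 10.4342
Standard deviation = √10.4342 = 3.2302

3.230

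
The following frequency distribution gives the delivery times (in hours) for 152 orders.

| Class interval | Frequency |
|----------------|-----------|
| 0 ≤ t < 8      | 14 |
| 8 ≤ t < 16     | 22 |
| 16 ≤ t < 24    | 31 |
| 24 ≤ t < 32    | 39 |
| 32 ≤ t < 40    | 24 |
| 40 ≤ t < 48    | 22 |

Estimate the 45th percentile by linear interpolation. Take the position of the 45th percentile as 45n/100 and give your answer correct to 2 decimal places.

24.29

Cumulative frequencies: 14, 36, 67, 106, 130, 152
n = 152; position = 45n/100 = 68.4.
This falls in the class 24 ≤ t < 32: L = 24, F = 67, f = 39, h = 8.
45th percentile ≈ 24 + ((68.4 − 67) / 39) × 8 = 24.2872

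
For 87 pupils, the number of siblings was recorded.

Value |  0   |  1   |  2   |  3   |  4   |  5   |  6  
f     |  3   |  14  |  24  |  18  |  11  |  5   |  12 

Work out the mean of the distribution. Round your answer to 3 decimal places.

Values: 0, 1, 2, 3, 4, 5, 6
Σfx = 3×0 + 14×1 + 24×2 + 18×3 + 11×4 + 5×5 + 12×6 = 257
n = Σf = 87
Mean = 257 / 87 = 2.9540

2.954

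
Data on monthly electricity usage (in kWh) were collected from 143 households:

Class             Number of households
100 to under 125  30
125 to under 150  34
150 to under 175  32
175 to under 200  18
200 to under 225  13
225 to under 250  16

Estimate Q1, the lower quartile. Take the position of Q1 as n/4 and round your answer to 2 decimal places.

Cumulative frequencies: 30, 64, 96, 114, 127, 143
n = 143; position = n/4 = 35.75.
This falls in the class 125 to under 150: L = 125, F = 30, f = 34, h = 25.
Lower quartile ≈ 125 + ((35.75 − 30) / 34) × 25 = 129.2279

129.23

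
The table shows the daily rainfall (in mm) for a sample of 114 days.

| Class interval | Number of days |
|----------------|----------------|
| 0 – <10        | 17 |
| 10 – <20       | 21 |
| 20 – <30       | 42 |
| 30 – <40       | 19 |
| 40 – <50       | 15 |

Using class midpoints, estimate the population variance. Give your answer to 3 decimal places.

147.091

Midpoints: 5, 15, 25, 35, 45
n = 114, Σfm = 2790, mean = 24.4737
Σfm² = 85050
Σf(m − x̄)² = Σfm² − (Σfm)²/n = 85050 − 2790²/114 = 16768.4211
Population variance = 16768.4211 / 114 = 147.0914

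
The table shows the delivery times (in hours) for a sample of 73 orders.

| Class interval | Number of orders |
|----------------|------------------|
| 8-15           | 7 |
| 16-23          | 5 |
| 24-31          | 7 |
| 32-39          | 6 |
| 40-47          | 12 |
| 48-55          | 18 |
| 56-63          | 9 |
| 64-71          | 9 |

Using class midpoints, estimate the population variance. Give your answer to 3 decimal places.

285.808

Midpoints: 11.5, 19.5, 27.5, 35.5, 43.5, 51.5, 59.5, 67.5
n = 73, Σfm = 3175.5, mean = 43.5000
Σfm² = 158998.25
Σf(m − x̄)² = Σfm² − (Σfm)²/n = 158998.25 − 3175.5²/73 = 20864.0000
Population variance = 20864.0000 / 73 = 285.8082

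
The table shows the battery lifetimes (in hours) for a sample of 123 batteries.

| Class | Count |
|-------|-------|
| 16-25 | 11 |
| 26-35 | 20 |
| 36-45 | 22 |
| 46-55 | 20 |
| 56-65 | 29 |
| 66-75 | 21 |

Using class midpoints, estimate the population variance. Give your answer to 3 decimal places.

251.477

Midpoints: 20.5, 30.5, 40.5, 50.5, 60.5, 70.5
n = 123, Σfm = 5971.5, mean = 48.5488
Σfm² = 320840.75
Σf(m − x̄)² = Σfm² − (Σfm)²/n = 320840.75 − 5971.5²/123 = 30931.7073
Population variance = 30931.7073 / 123 = 251.4773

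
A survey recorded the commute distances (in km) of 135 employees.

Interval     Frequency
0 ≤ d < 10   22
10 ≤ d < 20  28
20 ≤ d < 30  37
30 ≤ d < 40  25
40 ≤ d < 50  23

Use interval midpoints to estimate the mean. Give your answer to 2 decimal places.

Midpoints: 5, 15, 25, 35, 45
Σfm = 22×5 + 28×15 + 37×25 + 25×35 + 23×45 = 3365
n = Σf = 135
Mean = 3365 / 135 = 24.9259

24.93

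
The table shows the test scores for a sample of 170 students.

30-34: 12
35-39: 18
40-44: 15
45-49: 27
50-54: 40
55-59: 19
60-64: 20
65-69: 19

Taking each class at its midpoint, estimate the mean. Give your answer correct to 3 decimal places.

Midpoints: 32, 37, 42, 47, 52, 57, 62, 67
Σfm = 12×32 + 18×37 + 15×42 + 27×47 + 40×52 + 19×57 + 20×62 + 19×67 = 8625
n = Σf = 170
Mean = 8625 / 170 = 50.7353

50.735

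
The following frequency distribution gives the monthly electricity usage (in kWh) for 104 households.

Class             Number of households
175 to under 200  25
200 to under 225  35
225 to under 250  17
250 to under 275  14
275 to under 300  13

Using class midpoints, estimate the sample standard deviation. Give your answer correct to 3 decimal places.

33.189

Midpoints: 187.5, 212.5, 237.5, 262.5, 287.5
n = 104, Σfm = 23575, mean = 226.6827
Σfm² = 5457500
Σf(m − x̄)² = Σfm² − (Σfm)²/n = 5457500 − 23575²/104 = 113455.5288
Sample variance = 113455.5288 / 103 = 1101.5100
Standard deviation = √1101.5100 = 33.1890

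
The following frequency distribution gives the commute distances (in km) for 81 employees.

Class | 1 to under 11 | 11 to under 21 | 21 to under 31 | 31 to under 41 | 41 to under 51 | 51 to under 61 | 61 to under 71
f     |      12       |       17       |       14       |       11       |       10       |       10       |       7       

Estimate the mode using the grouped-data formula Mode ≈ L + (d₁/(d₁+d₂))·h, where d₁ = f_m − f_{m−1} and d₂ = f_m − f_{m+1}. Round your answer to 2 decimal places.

17.25

Modal class: 11 to under 21 (highest frequency 17).
d₁ = 17 − 12 = 5, d₂ = 17 − 14 = 3
Mode ≈ 11 + (5/(5+3)) × 10 = 11 + 6.2500 = 17.2500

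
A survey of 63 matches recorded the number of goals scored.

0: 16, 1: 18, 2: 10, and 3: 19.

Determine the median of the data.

1

Cumulative frequencies: 16, 34, 44, 63
n = 63, so the median is the value in position (n+1)/2 = 32.
Position 32 falls at value 1.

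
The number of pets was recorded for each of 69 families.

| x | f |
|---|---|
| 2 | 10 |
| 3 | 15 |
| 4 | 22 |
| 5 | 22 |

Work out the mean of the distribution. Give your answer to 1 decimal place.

3.8

Values: 2, 3, 4, 5
Σfx = 10×2 + 15×3 + 22×4 + 22×5 = 263
n = Σf = 69
Mean = 263 / 69 = 3.8116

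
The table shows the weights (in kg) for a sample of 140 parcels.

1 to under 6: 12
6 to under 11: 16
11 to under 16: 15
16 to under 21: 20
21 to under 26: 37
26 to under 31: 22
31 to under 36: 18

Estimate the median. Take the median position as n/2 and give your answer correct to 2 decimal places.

21.95

Cumulative frequencies: 12, 28, 43, 63, 100, 122, 140
n = 140; position = n/2 = 70.
This falls in the class 21 to under 26: L = 21, F = 63, f = 37, h = 5.
Median ≈ 21 + ((70 − 63) / 37) × 5 = 21.9459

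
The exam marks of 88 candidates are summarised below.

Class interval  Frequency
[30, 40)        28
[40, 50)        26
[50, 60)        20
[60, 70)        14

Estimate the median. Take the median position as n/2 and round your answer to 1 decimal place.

46.2

Cumulative frequencies: 28, 54, 74, 88
n = 88; position = n/2 = 44.
This falls in the class [40, 50): L = 40, F = 28, f = 26, h = 10.
Median ≈ 40 + ((44 − 28) / 26) × 10 = 46.1538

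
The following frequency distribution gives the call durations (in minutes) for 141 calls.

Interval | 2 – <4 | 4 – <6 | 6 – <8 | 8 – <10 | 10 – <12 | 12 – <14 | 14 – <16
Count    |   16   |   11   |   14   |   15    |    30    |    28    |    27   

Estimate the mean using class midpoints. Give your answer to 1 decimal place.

Midpoints: 3, 5, 7, 9, 11, 13, 15
Σfm = 16×3 + 11×5 + 14×7 + 15×9 + 30×11 + 28×13 + 27×15 = 1435
n = Σf = 141
Mean = 1435 / 141 = 10.1773

10.2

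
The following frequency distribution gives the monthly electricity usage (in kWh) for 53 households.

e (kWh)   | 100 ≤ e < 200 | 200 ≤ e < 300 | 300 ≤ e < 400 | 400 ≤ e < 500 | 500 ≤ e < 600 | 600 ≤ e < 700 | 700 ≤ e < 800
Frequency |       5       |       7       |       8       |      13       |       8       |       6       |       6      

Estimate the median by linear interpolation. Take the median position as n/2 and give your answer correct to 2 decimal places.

450.00

Cumulative frequencies: 5, 12, 20, 33, 41, 47, 53
n = 53; position = n/2 = 26.5.
This falls in the class 400 ≤ e < 500: L = 400, F = 20, f = 13, h = 100.
Median ≈ 400 + ((26.5 − 20) / 13) × 100 = 450.0000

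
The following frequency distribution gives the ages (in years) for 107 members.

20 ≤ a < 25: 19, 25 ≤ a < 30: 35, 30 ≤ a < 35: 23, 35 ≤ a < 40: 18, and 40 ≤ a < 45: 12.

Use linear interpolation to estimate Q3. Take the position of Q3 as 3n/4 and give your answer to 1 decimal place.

Cumulative frequencies: 19, 54, 77, 95, 107
n = 107; position = 3n/4 = 80.25.
This falls in the class 35 ≤ a < 40: L = 35, F = 77, f = 18, h = 5.
Upper quartile ≈ 35 + ((80.25 − 77) / 18) × 5 = 35.9028

35.9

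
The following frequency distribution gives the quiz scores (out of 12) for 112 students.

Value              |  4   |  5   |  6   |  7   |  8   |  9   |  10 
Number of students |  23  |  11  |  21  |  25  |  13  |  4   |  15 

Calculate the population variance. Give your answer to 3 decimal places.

3.724

Values: 4, 5, 6, 7, 8, 9, 10
n = 112, Σfx = 738, mean = 6.5893
Σfx² = 5280
Σf(x − x̄)² = Σfx² − (Σfx)²/n = 5280 − 738²/112 = 417.1071
Population variance = 417.1071 / 112 = 3.7242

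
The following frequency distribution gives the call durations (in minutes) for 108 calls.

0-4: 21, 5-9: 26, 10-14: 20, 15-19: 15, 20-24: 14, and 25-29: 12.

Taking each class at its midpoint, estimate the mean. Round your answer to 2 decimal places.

12.51

Midpoints: 2, 7, 12, 17, 22, 27
Σfm = 21×2 + 26×7 + 20×12 + 15×17 + 14×22 + 12×27 = 1351
n = Σf = 108
Mean = 1351 / 108 = 12.5093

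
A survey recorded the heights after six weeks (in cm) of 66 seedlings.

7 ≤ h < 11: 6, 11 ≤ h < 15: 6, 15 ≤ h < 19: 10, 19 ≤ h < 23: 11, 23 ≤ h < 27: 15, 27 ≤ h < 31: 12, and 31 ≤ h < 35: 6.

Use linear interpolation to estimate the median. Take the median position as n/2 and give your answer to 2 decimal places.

23.00

Cumulative frequencies: 6, 12, 22, 33, 48, 60, 66
n = 66; position = n/2 = 33.
This falls in the class 19 ≤ h < 23: L = 19, F = 22, f = 11, h = 4.
Median ≈ 19 + ((33 − 22) / 11) × 4 = 23.0000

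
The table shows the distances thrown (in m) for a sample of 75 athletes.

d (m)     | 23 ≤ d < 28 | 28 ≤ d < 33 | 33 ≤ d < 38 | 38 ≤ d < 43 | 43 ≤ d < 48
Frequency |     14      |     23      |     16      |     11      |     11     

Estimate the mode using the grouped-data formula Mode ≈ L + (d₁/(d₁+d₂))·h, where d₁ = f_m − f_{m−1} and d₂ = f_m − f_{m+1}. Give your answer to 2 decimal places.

Modal class: 28 ≤ d < 33 (highest frequency 23).
d₁ = 23 − 14 = 9, d₂ = 23 − 16 = 7
Mode ≈ 28 + (9/(9+7)) × 5 = 28 + 2.8125 = 30.8125

30.81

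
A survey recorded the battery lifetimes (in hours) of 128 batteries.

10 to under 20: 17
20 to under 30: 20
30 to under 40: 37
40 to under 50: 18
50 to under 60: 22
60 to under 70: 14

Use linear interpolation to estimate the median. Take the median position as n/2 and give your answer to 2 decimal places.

Cumulative frequencies: 17, 37, 74, 92, 114, 128
n = 128; position = n/2 = 64.
This falls in the class 30 to under 40: L = 30, F = 37, f = 37, h = 10.
Median ≈ 30 + ((64 − 37) / 37) × 10 = 37.2973

37.30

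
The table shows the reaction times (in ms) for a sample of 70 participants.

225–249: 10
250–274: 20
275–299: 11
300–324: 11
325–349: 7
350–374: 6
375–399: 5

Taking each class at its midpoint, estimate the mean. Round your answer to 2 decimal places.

Midpoints: 237, 262, 287, 312, 337, 362, 387
Σfm = 10×237 + 20×262 + 11×287 + 11×312 + 7×337 + 6×362 + 5×387 = 20665
n = Σf = 70
Mean = 20665 / 70 = 295.2143

295.21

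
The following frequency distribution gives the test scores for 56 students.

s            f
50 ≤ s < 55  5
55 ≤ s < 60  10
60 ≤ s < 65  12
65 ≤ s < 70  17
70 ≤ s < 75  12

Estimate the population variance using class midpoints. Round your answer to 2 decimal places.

38.90

Midpoints: 52.5, 57.5, 62.5, 67.5, 72.5
n = 56, Σfm = 3605, mean = 64.3750
Σfm² = 234250
Σf(m − x̄)² = Σfm² − (Σfm)²/n = 234250 − 3605²/56 = 2178.1250
Population variance = 2178.1250 / 56 = 38.8951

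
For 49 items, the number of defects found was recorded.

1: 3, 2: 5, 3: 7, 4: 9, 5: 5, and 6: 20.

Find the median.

5

Cumulative frequencies: 3, 8, 15, 24, 29, 49
n = 49, so the median is the value in position (n+1)/2 = 25.
Position 25 falls at value 5.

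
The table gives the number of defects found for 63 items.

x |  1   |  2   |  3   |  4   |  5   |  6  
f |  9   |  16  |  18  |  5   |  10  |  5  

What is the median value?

Cumulative frequencies: 9, 25, 43, 48, 58, 63
n = 63, so the median is the value in position (n+1)/2 = 32.
Position 32 falls at value 3.

3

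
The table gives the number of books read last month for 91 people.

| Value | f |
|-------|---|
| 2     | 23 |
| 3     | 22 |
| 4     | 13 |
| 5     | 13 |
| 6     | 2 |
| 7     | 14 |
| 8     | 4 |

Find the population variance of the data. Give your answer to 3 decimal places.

3.566

Values: 2, 3, 4, 5, 6, 7, 8
n = 91, Σfx = 371, mean = 4.0769
Σfx² = 1837
Σf(x − x̄)² = Σfx² − (Σfx)²/n = 1837 − 371²/91 = 324.4615
Population variance = 324.4615 / 91 = 3.5655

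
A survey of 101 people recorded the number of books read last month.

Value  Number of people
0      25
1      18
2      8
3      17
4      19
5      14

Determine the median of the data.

2

Cumulative frequencies: 25, 43, 51, 68, 87, 101
n = 101, so the median is the value in position (n+1)/2 = 51.
Position 51 falls at value 2.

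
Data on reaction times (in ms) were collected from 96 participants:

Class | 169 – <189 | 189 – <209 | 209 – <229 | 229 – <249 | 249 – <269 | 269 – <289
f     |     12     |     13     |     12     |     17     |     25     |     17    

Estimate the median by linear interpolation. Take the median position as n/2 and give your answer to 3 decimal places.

Cumulative frequencies: 12, 25, 37, 54, 79, 96
n = 96; position = n/2 = 48.
This falls in the class 229 – <249: L = 229, F = 37, f = 17, h = 20.
Median ≈ 229 + ((48 − 37) / 17) × 20 = 241.9412

241.941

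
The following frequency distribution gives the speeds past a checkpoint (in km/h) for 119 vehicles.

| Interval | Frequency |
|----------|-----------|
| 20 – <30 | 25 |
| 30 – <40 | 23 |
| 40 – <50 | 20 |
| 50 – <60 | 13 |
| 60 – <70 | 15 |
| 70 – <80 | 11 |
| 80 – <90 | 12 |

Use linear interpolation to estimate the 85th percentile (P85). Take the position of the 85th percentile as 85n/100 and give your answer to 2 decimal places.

74.68

Cumulative frequencies: 25, 48, 68, 81, 96, 107, 119
n = 119; position = 85n/100 = 101.15.
This falls in the class 70 – <80: L = 70, F = 96, f = 11, h = 10.
85th percentile ≈ 70 + ((101.15 − 96) / 11) × 10 = 74.6818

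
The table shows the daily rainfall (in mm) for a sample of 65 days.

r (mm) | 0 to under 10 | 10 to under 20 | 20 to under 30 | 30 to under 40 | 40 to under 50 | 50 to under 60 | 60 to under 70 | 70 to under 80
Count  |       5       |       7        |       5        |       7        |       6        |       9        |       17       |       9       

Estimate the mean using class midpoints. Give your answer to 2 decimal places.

Midpoints: 5, 15, 25, 35, 45, 55, 65, 75
Σfm = 5×5 + 7×15 + 5×25 + 7×35 + 6×45 + 9×55 + 17×65 + 9×75 = 3045
n = Σf = 65
Mean = 3045 / 65 = 46.8462

46.85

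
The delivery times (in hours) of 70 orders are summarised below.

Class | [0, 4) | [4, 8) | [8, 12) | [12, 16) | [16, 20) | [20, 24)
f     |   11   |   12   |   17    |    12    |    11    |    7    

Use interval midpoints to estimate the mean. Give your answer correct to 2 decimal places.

11.20

Midpoints: 2, 6, 10, 14, 18, 22
Σfm = 11×2 + 12×6 + 17×10 + 12×14 + 11×18 + 7×22 = 784
n = Σf = 70
Mean = 784 / 70 = 11.2000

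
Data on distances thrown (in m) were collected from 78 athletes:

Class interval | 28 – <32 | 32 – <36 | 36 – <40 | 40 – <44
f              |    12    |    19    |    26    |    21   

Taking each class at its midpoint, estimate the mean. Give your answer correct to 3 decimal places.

36.872

Midpoints: 30, 34, 38, 42
Σfm = 12×30 + 19×34 + 26×38 + 21×42 = 2876
n = Σf = 78
Mean = 2876 / 78 = 36.8718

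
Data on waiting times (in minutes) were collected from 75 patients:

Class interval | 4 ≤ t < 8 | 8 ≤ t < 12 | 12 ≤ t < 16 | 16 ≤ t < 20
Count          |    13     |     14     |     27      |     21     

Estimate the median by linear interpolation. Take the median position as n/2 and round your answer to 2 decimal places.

13.56

Cumulative frequencies: 13, 27, 54, 75
n = 75; position = n/2 = 37.5.
This falls in the class 12 ≤ t < 16: L = 12, F = 27, f = 27, h = 4.
Median ≈ 12 + ((37.5 − 27) / 27) × 4 = 13.5556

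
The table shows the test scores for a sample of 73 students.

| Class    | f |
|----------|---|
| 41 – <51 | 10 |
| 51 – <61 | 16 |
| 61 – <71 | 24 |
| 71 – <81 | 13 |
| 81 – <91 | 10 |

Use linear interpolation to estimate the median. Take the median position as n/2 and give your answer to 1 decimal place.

65.4

Cumulative frequencies: 10, 26, 50, 63, 73
n = 73; position = n/2 = 36.5.
This falls in the class 61 – <71: L = 61, F = 26, f = 24, h = 10.
Median ≈ 61 + ((36.5 − 26) / 24) × 10 = 65.3750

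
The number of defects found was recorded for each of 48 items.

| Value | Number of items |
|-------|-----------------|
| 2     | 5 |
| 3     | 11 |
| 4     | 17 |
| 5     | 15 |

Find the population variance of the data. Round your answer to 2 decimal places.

Values: 2, 3, 4, 5
n = 48, Σfx = 186, mean = 3.8750
Σfx² = 766
Σf(x − x̄)² = Σfx² − (Σfx)²/n = 766 − 186²/48 = 45.2500
Population variance = 45.2500 / 48 = 0.9427

0.94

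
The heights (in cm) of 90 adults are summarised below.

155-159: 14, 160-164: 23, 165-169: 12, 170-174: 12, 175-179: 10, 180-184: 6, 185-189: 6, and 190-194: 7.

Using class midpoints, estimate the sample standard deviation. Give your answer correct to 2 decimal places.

Midpoints: 157, 162, 167, 172, 177, 182, 187, 192
n = 90, Σfm = 15320, mean = 170.2222
Σfm² = 2618270
Σf(m − x̄)² = Σfm² − (Σfm)²/n = 2618270 − 15320²/90 = 10465.5556
Sample variance = 10465.5556 / 89 = 117.5905
Standard deviation = √117.5905 = 10.8439

10.84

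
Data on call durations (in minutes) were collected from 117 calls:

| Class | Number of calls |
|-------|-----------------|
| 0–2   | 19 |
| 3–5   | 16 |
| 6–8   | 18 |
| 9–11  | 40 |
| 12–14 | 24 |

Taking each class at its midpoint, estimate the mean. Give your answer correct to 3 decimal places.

7.872

Midpoints: 1, 4, 7, 10, 13
Σfm = 19×1 + 16×4 + 18×7 + 40×10 + 24×13 = 921
n = Σf = 117
Mean = 921 / 117 = 7.8718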